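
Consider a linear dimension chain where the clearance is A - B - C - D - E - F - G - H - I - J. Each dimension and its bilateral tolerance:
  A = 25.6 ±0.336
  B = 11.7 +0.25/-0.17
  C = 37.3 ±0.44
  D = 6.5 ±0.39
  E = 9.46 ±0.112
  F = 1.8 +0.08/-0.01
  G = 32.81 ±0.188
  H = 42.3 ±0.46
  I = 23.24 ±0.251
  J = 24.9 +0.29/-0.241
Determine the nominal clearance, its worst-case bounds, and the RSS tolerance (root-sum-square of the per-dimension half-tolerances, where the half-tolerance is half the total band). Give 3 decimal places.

Stack each dimension's contribution:
  +A: nom +25.600 → Σnom=25.600; wc +0.336/-0.336 → slack +0.336/-0.336; half-tol=0.336, Σhalf²=0.112896
  -B: nom -11.700 → Σnom=13.900; wc +0.170/-0.250 → slack +0.506/-0.586; half-tol=0.210, Σhalf²=0.156996
  -C: nom -37.300 → Σnom=-23.400; wc +0.440/-0.440 → slack +0.946/-1.026; half-tol=0.440, Σhalf²=0.350596
  -D: nom -6.500 → Σnom=-29.900; wc +0.390/-0.390 → slack +1.336/-1.416; half-tol=0.390, Σhalf²=0.502696
  -E: nom -9.460 → Σnom=-39.360; wc +0.112/-0.112 → slack +1.448/-1.528; half-tol=0.112, Σhalf²=0.515240
  -F: nom -1.800 → Σnom=-41.160; wc +0.010/-0.080 → slack +1.458/-1.608; half-tol=0.045, Σhalf²=0.517265
  -G: nom -32.810 → Σnom=-73.970; wc +0.188/-0.188 → slack +1.646/-1.796; half-tol=0.188, Σhalf²=0.552609
  -H: nom -42.300 → Σnom=-116.270; wc +0.460/-0.460 → slack +2.106/-2.256; half-tol=0.460, Σhalf²=0.764209
  -I: nom -23.240 → Σnom=-139.510; wc +0.251/-0.251 → slack +2.357/-2.507; half-tol=0.251, Σhalf²=0.827210
  -J: nom -24.900 → Σnom=-164.410; wc +0.241/-0.290 → slack +2.598/-2.797; half-tol=0.265, Σhalf²=0.897700
Nominal = -164.410. Worst-case = [-164.410 - 2.797, -164.410 + 2.598] = [-167.207, -161.812]. RSS = √0.897700 = 0.947.

nominal=-164.410 wc=[-167.207,-161.812] rss=0.947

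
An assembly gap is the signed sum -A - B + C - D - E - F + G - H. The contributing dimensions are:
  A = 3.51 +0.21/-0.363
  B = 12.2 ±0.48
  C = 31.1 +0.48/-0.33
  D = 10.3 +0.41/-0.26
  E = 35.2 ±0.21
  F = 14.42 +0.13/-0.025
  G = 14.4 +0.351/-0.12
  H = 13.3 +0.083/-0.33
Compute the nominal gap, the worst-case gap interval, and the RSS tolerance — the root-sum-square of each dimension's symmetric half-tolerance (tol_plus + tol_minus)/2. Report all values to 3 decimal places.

nominal=-43.430 wc=[-45.403,-40.931] rss=0.858

Stack each dimension's contribution:
  -A: nom -3.510 → Σnom=-3.510; wc +0.363/-0.210 → slack +0.363/-0.210; half-tol=0.286, Σhalf²=0.082082
  -B: nom -12.200 → Σnom=-15.710; wc +0.480/-0.480 → slack +0.843/-0.690; half-tol=0.480, Σhalf²=0.312482
  +C: nom +31.100 → Σnom=15.390; wc +0.480/-0.330 → slack +1.323/-1.020; half-tol=0.405, Σhalf²=0.476507
  -D: nom -10.300 → Σnom=5.090; wc +0.260/-0.410 → slack +1.583/-1.430; half-tol=0.335, Σhalf²=0.588732
  -E: nom -35.200 → Σnom=-30.110; wc +0.210/-0.210 → slack +1.793/-1.640; half-tol=0.210, Σhalf²=0.632832
  -F: nom -14.420 → Σnom=-44.530; wc +0.025/-0.130 → slack +1.818/-1.770; half-tol=0.077, Σhalf²=0.638838
  +G: nom +14.400 → Σnom=-30.130; wc +0.351/-0.120 → slack +2.169/-1.890; half-tol=0.235, Σhalf²=0.694299
  -H: nom -13.300 → Σnom=-43.430; wc +0.330/-0.083 → slack +2.499/-1.973; half-tol=0.207, Σhalf²=0.736941
Nominal = -43.430. Worst-case = [-43.430 - 1.973, -43.430 + 2.499] = [-45.403, -40.931]. RSS = √0.736941 = 0.858.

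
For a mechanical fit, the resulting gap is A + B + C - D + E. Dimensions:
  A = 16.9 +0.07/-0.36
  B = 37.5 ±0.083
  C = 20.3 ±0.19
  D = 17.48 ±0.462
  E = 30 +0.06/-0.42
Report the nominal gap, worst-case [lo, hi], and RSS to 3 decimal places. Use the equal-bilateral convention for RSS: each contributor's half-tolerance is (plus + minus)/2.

Stack each dimension's contribution:
  +A: nom +16.900 → Σnom=16.900; wc +0.070/-0.360 → slack +0.070/-0.360; half-tol=0.215, Σhalf²=0.046225
  +B: nom +37.500 → Σnom=54.400; wc +0.083/-0.083 → slack +0.153/-0.443; half-tol=0.083, Σhalf²=0.053114
  +C: nom +20.300 → Σnom=74.700; wc +0.190/-0.190 → slack +0.343/-0.633; half-tol=0.190, Σhalf²=0.089214
  -D: nom -17.480 → Σnom=57.220; wc +0.462/-0.462 → slack +0.805/-1.095; half-tol=0.462, Σhalf²=0.302658
  +E: nom +30.000 → Σnom=87.220; wc +0.060/-0.420 → slack +0.865/-1.515; half-tol=0.240, Σhalf²=0.360258
Nominal = 87.220. Worst-case = [87.220 - 1.515, 87.220 + 0.865] = [85.705, 88.085]. RSS = √0.360258 = 0.600.

nominal=87.220 wc=[85.705,88.085] rss=0.600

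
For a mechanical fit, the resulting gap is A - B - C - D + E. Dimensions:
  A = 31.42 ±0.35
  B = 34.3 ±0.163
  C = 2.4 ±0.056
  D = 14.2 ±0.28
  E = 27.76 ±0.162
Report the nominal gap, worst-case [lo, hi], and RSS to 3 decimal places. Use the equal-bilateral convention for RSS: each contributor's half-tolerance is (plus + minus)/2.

Stack each dimension's contribution:
  +A: nom +31.420 → Σnom=31.420; wc +0.350/-0.350 → slack +0.350/-0.350; half-tol=0.350, Σhalf²=0.122500
  -B: nom -34.300 → Σnom=-2.880; wc +0.163/-0.163 → slack +0.513/-0.513; half-tol=0.163, Σhalf²=0.149069
  -C: nom -2.400 → Σnom=-5.280; wc +0.056/-0.056 → slack +0.569/-0.569; half-tol=0.056, Σhalf²=0.152205
  -D: nom -14.200 → Σnom=-19.480; wc +0.280/-0.280 → slack +0.849/-0.849; half-tol=0.280, Σhalf²=0.230605
  +E: nom +27.760 → Σnom=8.280; wc +0.162/-0.162 → slack +1.011/-1.011; half-tol=0.162, Σhalf²=0.256849
Nominal = 8.280. Worst-case = [8.280 - 1.011, 8.280 + 1.011] = [7.269, 9.291]. RSS = √0.256849 = 0.507.

nominal=8.280 wc=[7.269,9.291] rss=0.507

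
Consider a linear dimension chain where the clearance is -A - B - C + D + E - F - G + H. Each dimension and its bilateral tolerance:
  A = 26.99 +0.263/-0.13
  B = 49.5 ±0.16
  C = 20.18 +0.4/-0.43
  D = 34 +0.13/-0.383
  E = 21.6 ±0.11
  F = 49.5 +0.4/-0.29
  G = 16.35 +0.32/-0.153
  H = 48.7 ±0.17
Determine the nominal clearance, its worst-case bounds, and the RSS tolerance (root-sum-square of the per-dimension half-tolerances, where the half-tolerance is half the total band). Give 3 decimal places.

Stack each dimension's contribution:
  -A: nom -26.990 → Σnom=-26.990; wc +0.130/-0.263 → slack +0.130/-0.263; half-tol=0.197, Σhalf²=0.038612
  -B: nom -49.500 → Σnom=-76.490; wc +0.160/-0.160 → slack +0.290/-0.423; half-tol=0.160, Σhalf²=0.064212
  -C: nom -20.180 → Σnom=-96.670; wc +0.430/-0.400 → slack +0.720/-0.823; half-tol=0.415, Σhalf²=0.236437
  +D: nom +34.000 → Σnom=-62.670; wc +0.130/-0.383 → slack +0.850/-1.206; half-tol=0.257, Σhalf²=0.302230
  +E: nom +21.600 → Σnom=-41.070; wc +0.110/-0.110 → slack +0.960/-1.316; half-tol=0.110, Σhalf²=0.314330
  -F: nom -49.500 → Σnom=-90.570; wc +0.290/-0.400 → slack +1.250/-1.716; half-tol=0.345, Σhalf²=0.433355
  -G: nom -16.350 → Σnom=-106.920; wc +0.153/-0.320 → slack +1.403/-2.036; half-tol=0.236, Σhalf²=0.489287
  +H: nom +48.700 → Σnom=-58.220; wc +0.170/-0.170 → slack +1.573/-2.206; half-tol=0.170, Σhalf²=0.518187
Nominal = -58.220. Worst-case = [-58.220 - 2.206, -58.220 + 1.573] = [-60.426, -56.647]. RSS = √0.518187 = 0.720.

nominal=-58.220 wc=[-60.426,-56.647] rss=0.720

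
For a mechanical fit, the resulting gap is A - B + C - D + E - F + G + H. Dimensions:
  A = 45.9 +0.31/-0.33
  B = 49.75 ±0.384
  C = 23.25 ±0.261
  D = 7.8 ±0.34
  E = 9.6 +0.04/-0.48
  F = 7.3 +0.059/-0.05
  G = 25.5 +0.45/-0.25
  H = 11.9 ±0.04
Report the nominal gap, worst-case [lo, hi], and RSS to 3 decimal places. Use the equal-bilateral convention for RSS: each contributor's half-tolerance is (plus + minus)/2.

nominal=51.300 wc=[49.156,53.175] rss=0.793

Stack each dimension's contribution:
  +A: nom +45.900 → Σnom=45.900; wc +0.310/-0.330 → slack +0.310/-0.330; half-tol=0.320, Σhalf²=0.102400
  -B: nom -49.750 → Σnom=-3.850; wc +0.384/-0.384 → slack +0.694/-0.714; half-tol=0.384, Σhalf²=0.249856
  +C: nom +23.250 → Σnom=19.400; wc +0.261/-0.261 → slack +0.955/-0.975; half-tol=0.261, Σhalf²=0.317977
  -D: nom -7.800 → Σnom=11.600; wc +0.340/-0.340 → slack +1.295/-1.315; half-tol=0.340, Σhalf²=0.433577
  +E: nom +9.600 → Σnom=21.200; wc +0.040/-0.480 → slack +1.335/-1.795; half-tol=0.260, Σhalf²=0.501177
  -F: nom -7.300 → Σnom=13.900; wc +0.050/-0.059 → slack +1.385/-1.854; half-tol=0.054, Σhalf²=0.504147
  +G: nom +25.500 → Σnom=39.400; wc +0.450/-0.250 → slack +1.835/-2.104; half-tol=0.350, Σhalf²=0.626647
  +H: nom +11.900 → Σnom=51.300; wc +0.040/-0.040 → slack +1.875/-2.144; half-tol=0.040, Σhalf²=0.628247
Nominal = 51.300. Worst-case = [51.300 - 2.144, 51.300 + 1.875] = [49.156, 53.175]. RSS = √0.628247 = 0.793.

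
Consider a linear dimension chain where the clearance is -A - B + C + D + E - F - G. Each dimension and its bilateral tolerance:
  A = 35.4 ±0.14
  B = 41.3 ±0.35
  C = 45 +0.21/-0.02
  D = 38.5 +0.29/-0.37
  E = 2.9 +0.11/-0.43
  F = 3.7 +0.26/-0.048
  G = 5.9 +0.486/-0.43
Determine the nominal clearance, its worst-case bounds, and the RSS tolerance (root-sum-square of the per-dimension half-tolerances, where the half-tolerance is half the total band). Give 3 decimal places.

nominal=0.100 wc=[-1.956,1.678] rss=0.755

Stack each dimension's contribution:
  -A: nom -35.400 → Σnom=-35.400; wc +0.140/-0.140 → slack +0.140/-0.140; half-tol=0.140, Σhalf²=0.019600
  -B: nom -41.300 → Σnom=-76.700; wc +0.350/-0.350 → slack +0.490/-0.490; half-tol=0.350, Σhalf²=0.142100
  +C: nom +45.000 → Σnom=-31.700; wc +0.210/-0.020 → slack +0.700/-0.510; half-tol=0.115, Σhalf²=0.155325
  +D: nom +38.500 → Σnom=6.800; wc +0.290/-0.370 → slack +0.990/-0.880; half-tol=0.330, Σhalf²=0.264225
  +E: nom +2.900 → Σnom=9.700; wc +0.110/-0.430 → slack +1.100/-1.310; half-tol=0.270, Σhalf²=0.337125
  -F: nom -3.700 → Σnom=6.000; wc +0.048/-0.260 → slack +1.148/-1.570; half-tol=0.154, Σhalf²=0.360841
  -G: nom -5.900 → Σnom=0.100; wc +0.430/-0.486 → slack +1.578/-2.056; half-tol=0.458, Σhalf²=0.570605
Nominal = 0.100. Worst-case = [0.100 - 2.056, 0.100 + 1.578] = [-1.956, 1.678]. RSS = √0.570605 = 0.755.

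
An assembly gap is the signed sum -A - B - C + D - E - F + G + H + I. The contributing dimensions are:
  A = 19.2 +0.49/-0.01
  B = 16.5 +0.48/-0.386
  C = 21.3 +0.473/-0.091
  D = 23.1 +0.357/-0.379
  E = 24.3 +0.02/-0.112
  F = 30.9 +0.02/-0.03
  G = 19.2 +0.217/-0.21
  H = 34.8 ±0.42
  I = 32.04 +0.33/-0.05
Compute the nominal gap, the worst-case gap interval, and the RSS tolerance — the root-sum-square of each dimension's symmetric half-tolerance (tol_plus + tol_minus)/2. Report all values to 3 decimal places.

Stack each dimension's contribution:
  -A: nom -19.200 → Σnom=-19.200; wc +0.010/-0.490 → slack +0.010/-0.490; half-tol=0.250, Σhalf²=0.062500
  -B: nom -16.500 → Σnom=-35.700; wc +0.386/-0.480 → slack +0.396/-0.970; half-tol=0.433, Σhalf²=0.249989
  -C: nom -21.300 → Σnom=-57.000; wc +0.091/-0.473 → slack +0.487/-1.443; half-tol=0.282, Σhalf²=0.329513
  +D: nom +23.100 → Σnom=-33.900; wc +0.357/-0.379 → slack +0.844/-1.822; half-tol=0.368, Σhalf²=0.464937
  -E: nom -24.300 → Σnom=-58.200; wc +0.112/-0.020 → slack +0.956/-1.842; half-tol=0.066, Σhalf²=0.469293
  -F: nom -30.900 → Σnom=-89.100; wc +0.030/-0.020 → slack +0.986/-1.862; half-tol=0.025, Σhalf²=0.469918
  +G: nom +19.200 → Σnom=-69.900; wc +0.217/-0.210 → slack +1.203/-2.072; half-tol=0.213, Σhalf²=0.515500
  +H: nom +34.800 → Σnom=-35.100; wc +0.420/-0.420 → slack +1.623/-2.492; half-tol=0.420, Σhalf²=0.691900
  +I: nom +32.040 → Σnom=-3.060; wc +0.330/-0.050 → slack +1.953/-2.542; half-tol=0.190, Σhalf²=0.728000
Nominal = -3.060. Worst-case = [-3.060 - 2.542, -3.060 + 1.953] = [-5.602, -1.107]. RSS = √0.728000 = 0.853.

nominal=-3.060 wc=[-5.602,-1.107] rss=0.853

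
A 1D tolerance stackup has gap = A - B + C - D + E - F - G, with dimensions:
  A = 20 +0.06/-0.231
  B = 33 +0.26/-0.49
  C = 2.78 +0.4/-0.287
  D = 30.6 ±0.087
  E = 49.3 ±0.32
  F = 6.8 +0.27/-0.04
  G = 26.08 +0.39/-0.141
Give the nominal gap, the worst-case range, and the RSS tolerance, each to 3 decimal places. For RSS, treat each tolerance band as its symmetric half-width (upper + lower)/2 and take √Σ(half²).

nominal=-24.400 wc=[-26.245,-22.862] rss=0.696

Stack each dimension's contribution:
  +A: nom +20.000 → Σnom=20.000; wc +0.060/-0.231 → slack +0.060/-0.231; half-tol=0.146, Σhalf²=0.021170
  -B: nom -33.000 → Σnom=-13.000; wc +0.490/-0.260 → slack +0.550/-0.491; half-tol=0.375, Σhalf²=0.161795
  +C: nom +2.780 → Σnom=-10.220; wc +0.400/-0.287 → slack +0.950/-0.778; half-tol=0.344, Σhalf²=0.279788
  -D: nom -30.600 → Σnom=-40.820; wc +0.087/-0.087 → slack +1.037/-0.865; half-tol=0.087, Σhalf²=0.287357
  +E: nom +49.300 → Σnom=8.480; wc +0.320/-0.320 → slack +1.357/-1.185; half-tol=0.320, Σhalf²=0.389757
  -F: nom -6.800 → Σnom=1.680; wc +0.040/-0.270 → slack +1.397/-1.455; half-tol=0.155, Σhalf²=0.413782
  -G: nom -26.080 → Σnom=-24.400; wc +0.141/-0.390 → slack +1.538/-1.845; half-tol=0.266, Σhalf²=0.484272
Nominal = -24.400. Worst-case = [-24.400 - 1.845, -24.400 + 1.538] = [-26.245, -22.862]. RSS = √0.484272 = 0.696.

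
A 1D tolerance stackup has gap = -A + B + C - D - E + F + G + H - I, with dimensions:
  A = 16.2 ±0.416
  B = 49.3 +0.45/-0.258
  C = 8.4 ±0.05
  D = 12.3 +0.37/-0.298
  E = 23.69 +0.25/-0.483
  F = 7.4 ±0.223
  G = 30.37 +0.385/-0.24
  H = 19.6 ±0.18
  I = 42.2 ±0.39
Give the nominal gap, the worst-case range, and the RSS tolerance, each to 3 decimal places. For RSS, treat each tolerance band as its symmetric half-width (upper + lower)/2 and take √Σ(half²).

nominal=20.680 wc=[18.303,23.555] rss=0.937

Stack each dimension's contribution:
  -A: nom -16.200 → Σnom=-16.200; wc +0.416/-0.416 → slack +0.416/-0.416; half-tol=0.416, Σhalf²=0.173056
  +B: nom +49.300 → Σnom=33.100; wc +0.450/-0.258 → slack +0.866/-0.674; half-tol=0.354, Σhalf²=0.298372
  +C: nom +8.400 → Σnom=41.500; wc +0.050/-0.050 → slack +0.916/-0.724; half-tol=0.050, Σhalf²=0.300872
  -D: nom -12.300 → Σnom=29.200; wc +0.298/-0.370 → slack +1.214/-1.094; half-tol=0.334, Σhalf²=0.412428
  -E: nom -23.690 → Σnom=5.510; wc +0.483/-0.250 → slack +1.697/-1.344; half-tol=0.366, Σhalf²=0.546750
  +F: nom +7.400 → Σnom=12.910; wc +0.223/-0.223 → slack +1.920/-1.567; half-tol=0.223, Σhalf²=0.596479
  +G: nom +30.370 → Σnom=43.280; wc +0.385/-0.240 → slack +2.305/-1.807; half-tol=0.312, Σhalf²=0.694136
  +H: nom +19.600 → Σnom=62.880; wc +0.180/-0.180 → slack +2.485/-1.987; half-tol=0.180, Σhalf²=0.726536
  -I: nom -42.200 → Σnom=20.680; wc +0.390/-0.390 → slack +2.875/-2.377; half-tol=0.390, Σhalf²=0.878636
Nominal = 20.680. Worst-case = [20.680 - 2.377, 20.680 + 2.875] = [18.303, 23.555]. RSS = √0.878636 = 0.937.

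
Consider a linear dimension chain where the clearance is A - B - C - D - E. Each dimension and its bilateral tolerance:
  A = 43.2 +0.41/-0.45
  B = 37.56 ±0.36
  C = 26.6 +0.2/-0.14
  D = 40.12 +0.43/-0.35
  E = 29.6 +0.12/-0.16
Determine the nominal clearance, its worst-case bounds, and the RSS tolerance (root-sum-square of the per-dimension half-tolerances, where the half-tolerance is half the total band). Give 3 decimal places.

nominal=-90.680 wc=[-92.240,-89.260] rss=0.718

Stack each dimension's contribution:
  +A: nom +43.200 → Σnom=43.200; wc +0.410/-0.450 → slack +0.410/-0.450; half-tol=0.430, Σhalf²=0.184900
  -B: nom -37.560 → Σnom=5.640; wc +0.360/-0.360 → slack +0.770/-0.810; half-tol=0.360, Σhalf²=0.314500
  -C: nom -26.600 → Σnom=-20.960; wc +0.140/-0.200 → slack +0.910/-1.010; half-tol=0.170, Σhalf²=0.343400
  -D: nom -40.120 → Σnom=-61.080; wc +0.350/-0.430 → slack +1.260/-1.440; half-tol=0.390, Σhalf²=0.495500
  -E: nom -29.600 → Σnom=-90.680; wc +0.160/-0.120 → slack +1.420/-1.560; half-tol=0.140, Σhalf²=0.515100
Nominal = -90.680. Worst-case = [-90.680 - 1.560, -90.680 + 1.420] = [-92.240, -89.260]. RSS = √0.515100 = 0.718.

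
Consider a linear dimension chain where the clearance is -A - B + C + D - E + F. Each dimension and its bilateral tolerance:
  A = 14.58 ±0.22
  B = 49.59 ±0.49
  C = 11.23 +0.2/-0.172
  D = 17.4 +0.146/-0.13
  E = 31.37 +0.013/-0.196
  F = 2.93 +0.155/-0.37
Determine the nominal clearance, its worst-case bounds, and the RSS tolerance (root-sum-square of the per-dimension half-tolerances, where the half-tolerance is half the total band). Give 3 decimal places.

nominal=-63.980 wc=[-65.375,-62.573] rss=0.650

Stack each dimension's contribution:
  -A: nom -14.580 → Σnom=-14.580; wc +0.220/-0.220 → slack +0.220/-0.220; half-tol=0.220, Σhalf²=0.048400
  -B: nom -49.590 → Σnom=-64.170; wc +0.490/-0.490 → slack +0.710/-0.710; half-tol=0.490, Σhalf²=0.288500
  +C: nom +11.230 → Σnom=-52.940; wc +0.200/-0.172 → slack +0.910/-0.882; half-tol=0.186, Σhalf²=0.323096
  +D: nom +17.400 → Σnom=-35.540; wc +0.146/-0.130 → slack +1.056/-1.012; half-tol=0.138, Σhalf²=0.342140
  -E: nom -31.370 → Σnom=-66.910; wc +0.196/-0.013 → slack +1.252/-1.025; half-tol=0.105, Σhalf²=0.353060
  +F: nom +2.930 → Σnom=-63.980; wc +0.155/-0.370 → slack +1.407/-1.395; half-tol=0.263, Σhalf²=0.421967
Nominal = -63.980. Worst-case = [-63.980 - 1.395, -63.980 + 1.407] = [-65.375, -62.573]. RSS = √0.421967 = 0.650.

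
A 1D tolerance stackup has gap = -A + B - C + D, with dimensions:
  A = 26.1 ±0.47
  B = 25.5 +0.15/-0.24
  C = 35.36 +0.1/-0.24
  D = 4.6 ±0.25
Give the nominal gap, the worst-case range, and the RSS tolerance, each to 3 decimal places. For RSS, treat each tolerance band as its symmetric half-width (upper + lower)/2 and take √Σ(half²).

Stack each dimension's contribution:
  -A: nom -26.100 → Σnom=-26.100; wc +0.470/-0.470 → slack +0.470/-0.470; half-tol=0.470, Σhalf²=0.220900
  +B: nom +25.500 → Σnom=-0.600; wc +0.150/-0.240 → slack +0.620/-0.710; half-tol=0.195, Σhalf²=0.258925
  -C: nom -35.360 → Σnom=-35.960; wc +0.240/-0.100 → slack +0.860/-0.810; half-tol=0.170, Σhalf²=0.287825
  +D: nom +4.600 → Σnom=-31.360; wc +0.250/-0.250 → slack +1.110/-1.060; half-tol=0.250, Σhalf²=0.350325
Nominal = -31.360. Worst-case = [-31.360 - 1.060, -31.360 + 1.110] = [-32.420, -30.250]. RSS = √0.350325 = 0.592.

nominal=-31.360 wc=[-32.420,-30.250] rss=0.592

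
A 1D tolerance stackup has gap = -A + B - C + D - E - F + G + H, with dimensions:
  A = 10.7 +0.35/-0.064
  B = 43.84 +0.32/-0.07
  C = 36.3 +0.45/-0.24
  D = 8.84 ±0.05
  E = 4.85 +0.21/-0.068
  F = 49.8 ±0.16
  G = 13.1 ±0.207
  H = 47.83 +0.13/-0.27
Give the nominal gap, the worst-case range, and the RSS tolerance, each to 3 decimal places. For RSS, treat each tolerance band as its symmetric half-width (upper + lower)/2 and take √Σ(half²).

Stack each dimension's contribution:
  -A: nom -10.700 → Σnom=-10.700; wc +0.064/-0.350 → slack +0.064/-0.350; half-tol=0.207, Σhalf²=0.042849
  +B: nom +43.840 → Σnom=33.140; wc +0.320/-0.070 → slack +0.384/-0.420; half-tol=0.195, Σhalf²=0.080874
  -C: nom -36.300 → Σnom=-3.160; wc +0.240/-0.450 → slack +0.624/-0.870; half-tol=0.345, Σhalf²=0.199899
  +D: nom +8.840 → Σnom=5.680; wc +0.050/-0.050 → slack +0.674/-0.920; half-tol=0.050, Σhalf²=0.202399
  -E: nom -4.850 → Σnom=0.830; wc +0.068/-0.210 → slack +0.742/-1.130; half-tol=0.139, Σhalf²=0.221720
  -F: nom -49.800 → Σnom=-48.970; wc +0.160/-0.160 → slack +0.902/-1.290; half-tol=0.160, Σhalf²=0.247320
  +G: nom +13.100 → Σnom=-35.870; wc +0.207/-0.207 → slack +1.109/-1.497; half-tol=0.207, Σhalf²=0.290169
  +H: nom +47.830 → Σnom=11.960; wc +0.130/-0.270 → slack +1.239/-1.767; half-tol=0.200, Σhalf²=0.330169
Nominal = 11.960. Worst-case = [11.960 - 1.767, 11.960 + 1.239] = [10.193, 13.199]. RSS = √0.330169 = 0.575.

nominal=11.960 wc=[10.193,13.199] rss=0.575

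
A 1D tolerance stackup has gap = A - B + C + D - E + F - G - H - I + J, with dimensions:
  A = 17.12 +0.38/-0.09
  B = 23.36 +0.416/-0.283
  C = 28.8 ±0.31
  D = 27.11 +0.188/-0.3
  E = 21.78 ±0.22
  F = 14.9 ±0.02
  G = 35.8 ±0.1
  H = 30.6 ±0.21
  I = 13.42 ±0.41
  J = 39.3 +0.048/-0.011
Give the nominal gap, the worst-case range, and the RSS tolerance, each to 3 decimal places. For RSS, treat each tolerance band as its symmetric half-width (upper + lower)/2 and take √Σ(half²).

Stack each dimension's contribution:
  +A: nom +17.120 → Σnom=17.120; wc +0.380/-0.090 → slack +0.380/-0.090; half-tol=0.235, Σhalf²=0.055225
  -B: nom -23.360 → Σnom=-6.240; wc +0.283/-0.416 → slack +0.663/-0.506; half-tol=0.349, Σhalf²=0.177375
  +C: nom +28.800 → Σnom=22.560; wc +0.310/-0.310 → slack +0.973/-0.816; half-tol=0.310, Σhalf²=0.273475
  +D: nom +27.110 → Σnom=49.670; wc +0.188/-0.300 → slack +1.161/-1.116; half-tol=0.244, Σhalf²=0.333011
  -E: nom -21.780 → Σnom=27.890; wc +0.220/-0.220 → slack +1.381/-1.336; half-tol=0.220, Σhalf²=0.381411
  +F: nom +14.900 → Σnom=42.790; wc +0.020/-0.020 → slack +1.401/-1.356; half-tol=0.020, Σhalf²=0.381811
  -G: nom -35.800 → Σnom=6.990; wc +0.100/-0.100 → slack +1.501/-1.456; half-tol=0.100, Σhalf²=0.391811
  -H: nom -30.600 → Σnom=-23.610; wc +0.210/-0.210 → slack +1.711/-1.666; half-tol=0.210, Σhalf²=0.435911
  -I: nom -13.420 → Σnom=-37.030; wc +0.410/-0.410 → slack +2.121/-2.076; half-tol=0.410, Σhalf²=0.604011
  +J: nom +39.300 → Σnom=2.270; wc +0.048/-0.011 → slack +2.169/-2.087; half-tol=0.029, Σhalf²=0.604881
Nominal = 2.270. Worst-case = [2.270 - 2.087, 2.270 + 2.169] = [0.183, 4.439]. RSS = √0.604881 = 0.778.

nominal=2.270 wc=[0.183,4.439] rss=0.778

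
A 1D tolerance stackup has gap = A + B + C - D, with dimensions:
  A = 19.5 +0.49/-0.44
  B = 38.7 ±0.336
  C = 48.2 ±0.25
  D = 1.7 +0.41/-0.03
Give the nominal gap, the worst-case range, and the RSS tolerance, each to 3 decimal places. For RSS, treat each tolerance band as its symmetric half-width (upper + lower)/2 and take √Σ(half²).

Stack each dimension's contribution:
  +A: nom +19.500 → Σnom=19.500; wc +0.490/-0.440 → slack +0.490/-0.440; half-tol=0.465, Σhalf²=0.216225
  +B: nom +38.700 → Σnom=58.200; wc +0.336/-0.336 → slack +0.826/-0.776; half-tol=0.336, Σhalf²=0.329121
  +C: nom +48.200 → Σnom=106.400; wc +0.250/-0.250 → slack +1.076/-1.026; half-tol=0.250, Σhalf²=0.391621
  -D: nom -1.700 → Σnom=104.700; wc +0.030/-0.410 → slack +1.106/-1.436; half-tol=0.220, Σhalf²=0.440021
Nominal = 104.700. Worst-case = [104.700 - 1.436, 104.700 + 1.106] = [103.264, 105.806]. RSS = √0.440021 = 0.663.

nominal=104.700 wc=[103.264,105.806] rss=0.663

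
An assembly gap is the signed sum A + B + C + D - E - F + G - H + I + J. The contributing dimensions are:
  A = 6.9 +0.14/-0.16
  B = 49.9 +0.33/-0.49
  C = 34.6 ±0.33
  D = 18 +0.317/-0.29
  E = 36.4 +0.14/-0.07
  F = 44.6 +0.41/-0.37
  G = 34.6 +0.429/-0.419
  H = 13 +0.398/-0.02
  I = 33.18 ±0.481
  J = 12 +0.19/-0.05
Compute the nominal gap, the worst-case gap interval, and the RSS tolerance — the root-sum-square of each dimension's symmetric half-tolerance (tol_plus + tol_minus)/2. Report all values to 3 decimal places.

Stack each dimension's contribution:
  +A: nom +6.900 → Σnom=6.900; wc +0.140/-0.160 → slack +0.140/-0.160; half-tol=0.150, Σhalf²=0.022500
  +B: nom +49.900 → Σnom=56.800; wc +0.330/-0.490 → slack +0.470/-0.650; half-tol=0.410, Σhalf²=0.190600
  +C: nom +34.600 → Σnom=91.400; wc +0.330/-0.330 → slack +0.800/-0.980; half-tol=0.330, Σhalf²=0.299500
  +D: nom +18.000 → Σnom=109.400; wc +0.317/-0.290 → slack +1.117/-1.270; half-tol=0.303, Σhalf²=0.391612
  -E: nom -36.400 → Σnom=73.000; wc +0.070/-0.140 → slack +1.187/-1.410; half-tol=0.105, Σhalf²=0.402637
  -F: nom -44.600 → Σnom=28.400; wc +0.370/-0.410 → slack +1.557/-1.820; half-tol=0.390, Σhalf²=0.554737
  +G: nom +34.600 → Σnom=63.000; wc +0.429/-0.419 → slack +1.986/-2.239; half-tol=0.424, Σhalf²=0.734513
  -H: nom -13.000 → Σnom=50.000; wc +0.020/-0.398 → slack +2.006/-2.637; half-tol=0.209, Σhalf²=0.778194
  +I: nom +33.180 → Σnom=83.180; wc +0.481/-0.481 → slack +2.487/-3.118; half-tol=0.481, Σhalf²=1.009555
  +J: nom +12.000 → Σnom=95.180; wc +0.190/-0.050 → slack +2.677/-3.168; half-tol=0.120, Σhalf²=1.023955
Nominal = 95.180. Worst-case = [95.180 - 3.168, 95.180 + 2.677] = [92.012, 97.857]. RSS = √1.023955 = 1.012.

nominal=95.180 wc=[92.012,97.857] rss=1.012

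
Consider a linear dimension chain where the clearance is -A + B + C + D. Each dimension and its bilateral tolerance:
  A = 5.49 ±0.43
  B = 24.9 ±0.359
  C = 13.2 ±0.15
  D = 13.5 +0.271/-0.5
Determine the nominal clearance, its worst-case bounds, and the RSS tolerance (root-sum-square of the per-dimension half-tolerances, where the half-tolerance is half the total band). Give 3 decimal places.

nominal=46.110 wc=[44.671,47.320] rss=0.696

Stack each dimension's contribution:
  -A: nom -5.490 → Σnom=-5.490; wc +0.430/-0.430 → slack +0.430/-0.430; half-tol=0.430, Σhalf²=0.184900
  +B: nom +24.900 → Σnom=19.410; wc +0.359/-0.359 → slack +0.789/-0.789; half-tol=0.359, Σhalf²=0.313781
  +C: nom +13.200 → Σnom=32.610; wc +0.150/-0.150 → slack +0.939/-0.939; half-tol=0.150, Σhalf²=0.336281
  +D: nom +13.500 → Σnom=46.110; wc +0.271/-0.500 → slack +1.210/-1.439; half-tol=0.386, Σhalf²=0.484891
Nominal = 46.110. Worst-case = [46.110 - 1.439, 46.110 + 1.210] = [44.671, 47.320]. RSS = √0.484891 = 0.696.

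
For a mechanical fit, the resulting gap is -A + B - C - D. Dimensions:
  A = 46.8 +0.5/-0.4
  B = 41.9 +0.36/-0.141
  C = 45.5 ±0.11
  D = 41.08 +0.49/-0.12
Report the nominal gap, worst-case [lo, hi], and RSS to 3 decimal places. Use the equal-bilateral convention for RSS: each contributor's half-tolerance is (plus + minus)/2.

Stack each dimension's contribution:
  -A: nom -46.800 → Σnom=-46.800; wc +0.400/-0.500 → slack +0.400/-0.500; half-tol=0.450, Σhalf²=0.202500
  +B: nom +41.900 → Σnom=-4.900; wc +0.360/-0.141 → slack +0.760/-0.641; half-tol=0.251, Σhalf²=0.265250
  -C: nom -45.500 → Σnom=-50.400; wc +0.110/-0.110 → slack +0.870/-0.751; half-tol=0.110, Σhalf²=0.277350
  -D: nom -41.080 → Σnom=-91.480; wc +0.120/-0.490 → slack +0.990/-1.241; half-tol=0.305, Σhalf²=0.370375
Nominal = -91.480. Worst-case = [-91.480 - 1.241, -91.480 + 0.990] = [-92.721, -90.490]. RSS = √0.370375 = 0.609.

nominal=-91.480 wc=[-92.721,-90.490] rss=0.609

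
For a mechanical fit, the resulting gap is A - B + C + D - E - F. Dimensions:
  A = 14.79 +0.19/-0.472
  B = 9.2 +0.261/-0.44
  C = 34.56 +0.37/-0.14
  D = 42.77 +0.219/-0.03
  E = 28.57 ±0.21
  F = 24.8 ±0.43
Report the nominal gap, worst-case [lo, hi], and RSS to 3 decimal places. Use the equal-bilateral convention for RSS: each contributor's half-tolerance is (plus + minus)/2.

nominal=29.550 wc=[28.007,31.409] rss=0.736

Stack each dimension's contribution:
  +A: nom +14.790 → Σnom=14.790; wc +0.190/-0.472 → slack +0.190/-0.472; half-tol=0.331, Σhalf²=0.109561
  -B: nom -9.200 → Σnom=5.590; wc +0.440/-0.261 → slack +0.630/-0.733; half-tol=0.351, Σhalf²=0.232411
  +C: nom +34.560 → Σnom=40.150; wc +0.370/-0.140 → slack +1.000/-0.873; half-tol=0.255, Σhalf²=0.297436
  +D: nom +42.770 → Σnom=82.920; wc +0.219/-0.030 → slack +1.219/-0.903; half-tol=0.124, Σhalf²=0.312937
  -E: nom -28.570 → Σnom=54.350; wc +0.210/-0.210 → slack +1.429/-1.113; half-tol=0.210, Σhalf²=0.357036
  -F: nom -24.800 → Σnom=29.550; wc +0.430/-0.430 → slack +1.859/-1.543; half-tol=0.430, Σhalf²=0.541936
Nominal = 29.550. Worst-case = [29.550 - 1.543, 29.550 + 1.859] = [28.007, 31.409]. RSS = √0.541936 = 0.736.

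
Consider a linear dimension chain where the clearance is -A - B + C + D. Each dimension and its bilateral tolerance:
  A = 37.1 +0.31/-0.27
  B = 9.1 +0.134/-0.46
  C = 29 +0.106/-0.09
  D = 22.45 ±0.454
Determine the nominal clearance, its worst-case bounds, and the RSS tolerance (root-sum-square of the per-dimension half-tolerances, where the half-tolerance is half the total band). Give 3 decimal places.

nominal=5.250 wc=[4.262,6.540] rss=0.623

Stack each dimension's contribution:
  -A: nom -37.100 → Σnom=-37.100; wc +0.270/-0.310 → slack +0.270/-0.310; half-tol=0.290, Σhalf²=0.084100
  -B: nom -9.100 → Σnom=-46.200; wc +0.460/-0.134 → slack +0.730/-0.444; half-tol=0.297, Σhalf²=0.172309
  +C: nom +29.000 → Σnom=-17.200; wc +0.106/-0.090 → slack +0.836/-0.534; half-tol=0.098, Σhalf²=0.181913
  +D: nom +22.450 → Σnom=5.250; wc +0.454/-0.454 → slack +1.290/-0.988; half-tol=0.454, Σhalf²=0.388029
Nominal = 5.250. Worst-case = [5.250 - 0.988, 5.250 + 1.290] = [4.262, 6.540]. RSS = √0.388029 = 0.623.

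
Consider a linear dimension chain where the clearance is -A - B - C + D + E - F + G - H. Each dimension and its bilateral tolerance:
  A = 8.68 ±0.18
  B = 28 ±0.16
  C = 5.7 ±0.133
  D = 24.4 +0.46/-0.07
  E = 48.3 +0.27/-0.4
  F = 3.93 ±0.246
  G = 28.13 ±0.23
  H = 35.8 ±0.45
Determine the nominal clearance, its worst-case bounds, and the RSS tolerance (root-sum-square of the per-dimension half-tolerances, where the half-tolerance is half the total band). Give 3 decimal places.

Stack each dimension's contribution:
  -A: nom -8.680 → Σnom=-8.680; wc +0.180/-0.180 → slack +0.180/-0.180; half-tol=0.180, Σhalf²=0.032400
  -B: nom -28.000 → Σnom=-36.680; wc +0.160/-0.160 → slack +0.340/-0.340; half-tol=0.160, Σhalf²=0.058000
  -C: nom -5.700 → Σnom=-42.380; wc +0.133/-0.133 → slack +0.473/-0.473; half-tol=0.133, Σhalf²=0.075689
  +D: nom +24.400 → Σnom=-17.980; wc +0.460/-0.070 → slack +0.933/-0.543; half-tol=0.265, Σhalf²=0.145914
  +E: nom +48.300 → Σnom=30.320; wc +0.270/-0.400 → slack +1.203/-0.943; half-tol=0.335, Σhalf²=0.258139
  -F: nom -3.930 → Σnom=26.390; wc +0.246/-0.246 → slack +1.449/-1.189; half-tol=0.246, Σhalf²=0.318655
  +G: nom +28.130 → Σnom=54.520; wc +0.230/-0.230 → slack +1.679/-1.419; half-tol=0.230, Σhalf²=0.371555
  -H: nom -35.800 → Σnom=18.720; wc +0.450/-0.450 → slack +2.129/-1.869; half-tol=0.450, Σhalf²=0.574055
Nominal = 18.720. Worst-case = [18.720 - 1.869, 18.720 + 2.129] = [16.851, 20.849]. RSS = √0.574055 = 0.758.

nominal=18.720 wc=[16.851,20.849] rss=0.758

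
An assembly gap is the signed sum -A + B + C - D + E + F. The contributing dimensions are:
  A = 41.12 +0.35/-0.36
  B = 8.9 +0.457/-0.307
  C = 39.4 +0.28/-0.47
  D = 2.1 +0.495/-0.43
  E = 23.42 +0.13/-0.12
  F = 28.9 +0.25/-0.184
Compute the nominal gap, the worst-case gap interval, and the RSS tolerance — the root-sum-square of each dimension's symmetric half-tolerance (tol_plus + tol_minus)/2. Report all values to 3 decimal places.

nominal=57.400 wc=[55.474,59.307] rss=0.830

Stack each dimension's contribution:
  -A: nom -41.120 → Σnom=-41.120; wc +0.360/-0.350 → slack +0.360/-0.350; half-tol=0.355, Σhalf²=0.126025
  +B: nom +8.900 → Σnom=-32.220; wc +0.457/-0.307 → slack +0.817/-0.657; half-tol=0.382, Σhalf²=0.271949
  +C: nom +39.400 → Σnom=7.180; wc +0.280/-0.470 → slack +1.097/-1.127; half-tol=0.375, Σhalf²=0.412574
  -D: nom -2.100 → Σnom=5.080; wc +0.430/-0.495 → slack +1.527/-1.622; half-tol=0.463, Σhalf²=0.626480
  +E: nom +23.420 → Σnom=28.500; wc +0.130/-0.120 → slack +1.657/-1.742; half-tol=0.125, Σhalf²=0.642105
  +F: nom +28.900 → Σnom=57.400; wc +0.250/-0.184 → slack +1.907/-1.926; half-tol=0.217, Σhalf²=0.689194
Nominal = 57.400. Worst-case = [57.400 - 1.926, 57.400 + 1.907] = [55.474, 59.307]. RSS = √0.689194 = 0.830.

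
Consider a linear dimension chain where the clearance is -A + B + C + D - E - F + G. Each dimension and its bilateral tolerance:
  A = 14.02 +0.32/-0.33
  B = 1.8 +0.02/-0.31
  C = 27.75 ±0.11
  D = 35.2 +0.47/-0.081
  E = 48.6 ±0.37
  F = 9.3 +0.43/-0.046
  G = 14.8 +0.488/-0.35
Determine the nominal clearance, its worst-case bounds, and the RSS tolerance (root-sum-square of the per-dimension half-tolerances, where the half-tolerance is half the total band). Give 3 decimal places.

nominal=7.630 wc=[5.659,9.464] rss=0.768

Stack each dimension's contribution:
  -A: nom -14.020 → Σnom=-14.020; wc +0.330/-0.320 → slack +0.330/-0.320; half-tol=0.325, Σhalf²=0.105625
  +B: nom +1.800 → Σnom=-12.220; wc +0.020/-0.310 → slack +0.350/-0.630; half-tol=0.165, Σhalf²=0.132850
  +C: nom +27.750 → Σnom=15.530; wc +0.110/-0.110 → slack +0.460/-0.740; half-tol=0.110, Σhalf²=0.144950
  +D: nom +35.200 → Σnom=50.730; wc +0.470/-0.081 → slack +0.930/-0.821; half-tol=0.275, Σhalf²=0.220850
  -E: nom -48.600 → Σnom=2.130; wc +0.370/-0.370 → slack +1.300/-1.191; half-tol=0.370, Σhalf²=0.357750
  -F: nom -9.300 → Σnom=-7.170; wc +0.046/-0.430 → slack +1.346/-1.621; half-tol=0.238, Σhalf²=0.414394
  +G: nom +14.800 → Σnom=7.630; wc +0.488/-0.350 → slack +1.834/-1.971; half-tol=0.419, Σhalf²=0.589955
Nominal = 7.630. Worst-case = [7.630 - 1.971, 7.630 + 1.834] = [5.659, 9.464]. RSS = √0.589955 = 0.768.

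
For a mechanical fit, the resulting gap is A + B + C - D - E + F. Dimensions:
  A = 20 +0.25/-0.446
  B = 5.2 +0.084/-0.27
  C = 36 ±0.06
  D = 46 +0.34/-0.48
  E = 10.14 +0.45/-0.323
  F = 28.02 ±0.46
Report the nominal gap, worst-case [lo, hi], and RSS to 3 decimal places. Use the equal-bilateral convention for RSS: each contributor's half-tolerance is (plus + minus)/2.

Stack each dimension's contribution:
  +A: nom +20.000 → Σnom=20.000; wc +0.250/-0.446 → slack +0.250/-0.446; half-tol=0.348, Σhalf²=0.121104
  +B: nom +5.200 → Σnom=25.200; wc +0.084/-0.270 → slack +0.334/-0.716; half-tol=0.177, Σhalf²=0.152433
  +C: nom +36.000 → Σnom=61.200; wc +0.060/-0.060 → slack +0.394/-0.776; half-tol=0.060, Σhalf²=0.156033
  -D: nom -46.000 → Σnom=15.200; wc +0.480/-0.340 → slack +0.874/-1.116; half-tol=0.410, Σhalf²=0.324133
  -E: nom -10.140 → Σnom=5.060; wc +0.323/-0.450 → slack +1.197/-1.566; half-tol=0.387, Σhalf²=0.473515
  +F: nom +28.020 → Σnom=33.080; wc +0.460/-0.460 → slack +1.657/-2.026; half-tol=0.460, Σhalf²=0.685115
Nominal = 33.080. Worst-case = [33.080 - 2.026, 33.080 + 1.657] = [31.054, 34.737]. RSS = √0.685115 = 0.828.

nominal=33.080 wc=[31.054,34.737] rss=0.828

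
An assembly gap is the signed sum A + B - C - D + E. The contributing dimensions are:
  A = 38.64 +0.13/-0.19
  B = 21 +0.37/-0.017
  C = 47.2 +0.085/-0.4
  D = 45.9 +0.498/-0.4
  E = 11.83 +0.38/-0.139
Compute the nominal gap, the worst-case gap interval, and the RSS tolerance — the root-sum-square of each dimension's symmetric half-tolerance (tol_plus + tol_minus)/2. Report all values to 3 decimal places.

Stack each dimension's contribution:
  +A: nom +38.640 → Σnom=38.640; wc +0.130/-0.190 → slack +0.130/-0.190; half-tol=0.160, Σhalf²=0.025600
  +B: nom +21.000 → Σnom=59.640; wc +0.370/-0.017 → slack +0.500/-0.207; half-tol=0.194, Σhalf²=0.063042
  -C: nom -47.200 → Σnom=12.440; wc +0.400/-0.085 → slack +0.900/-0.292; half-tol=0.243, Σhalf²=0.121849
  -D: nom -45.900 → Σnom=-33.460; wc +0.400/-0.498 → slack +1.300/-0.790; half-tol=0.449, Σhalf²=0.323450
  +E: nom +11.830 → Σnom=-21.630; wc +0.380/-0.139 → slack +1.680/-0.929; half-tol=0.260, Σhalf²=0.390790
Nominal = -21.630. Worst-case = [-21.630 - 0.929, -21.630 + 1.680] = [-22.559, -19.950]. RSS = √0.390790 = 0.625.

nominal=-21.630 wc=[-22.559,-19.950] rss=0.625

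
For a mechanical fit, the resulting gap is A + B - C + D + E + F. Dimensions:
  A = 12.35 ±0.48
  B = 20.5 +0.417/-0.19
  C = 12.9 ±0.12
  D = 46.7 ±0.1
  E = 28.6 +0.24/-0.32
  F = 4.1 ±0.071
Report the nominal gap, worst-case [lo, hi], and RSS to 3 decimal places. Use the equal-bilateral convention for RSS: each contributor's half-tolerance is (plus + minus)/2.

nominal=99.350 wc=[98.069,100.778] rss=0.656

Stack each dimension's contribution:
  +A: nom +12.350 → Σnom=12.350; wc +0.480/-0.480 → slack +0.480/-0.480; half-tol=0.480, Σhalf²=0.230400
  +B: nom +20.500 → Σnom=32.850; wc +0.417/-0.190 → slack +0.897/-0.670; half-tol=0.303, Σhalf²=0.322512
  -C: nom -12.900 → Σnom=19.950; wc +0.120/-0.120 → slack +1.017/-0.790; half-tol=0.120, Σhalf²=0.336912
  +D: nom +46.700 → Σnom=66.650; wc +0.100/-0.100 → slack +1.117/-0.890; half-tol=0.100, Σhalf²=0.346912
  +E: nom +28.600 → Σnom=95.250; wc +0.240/-0.320 → slack +1.357/-1.210; half-tol=0.280, Σhalf²=0.425312
  +F: nom +4.100 → Σnom=99.350; wc +0.071/-0.071 → slack +1.428/-1.281; half-tol=0.071, Σhalf²=0.430353
Nominal = 99.350. Worst-case = [99.350 - 1.281, 99.350 + 1.428] = [98.069, 100.778]. RSS = √0.430353 = 0.656.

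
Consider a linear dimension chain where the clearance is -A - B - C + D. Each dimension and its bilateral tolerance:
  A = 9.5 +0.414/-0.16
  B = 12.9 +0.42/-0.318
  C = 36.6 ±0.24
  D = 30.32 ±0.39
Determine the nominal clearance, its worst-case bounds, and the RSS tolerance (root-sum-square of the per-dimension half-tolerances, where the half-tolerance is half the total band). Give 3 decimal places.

Stack each dimension's contribution:
  -A: nom -9.500 → Σnom=-9.500; wc +0.160/-0.414 → slack +0.160/-0.414; half-tol=0.287, Σhalf²=0.082369
  -B: nom -12.900 → Σnom=-22.400; wc +0.318/-0.420 → slack +0.478/-0.834; half-tol=0.369, Σhalf²=0.218530
  -C: nom -36.600 → Σnom=-59.000; wc +0.240/-0.240 → slack +0.718/-1.074; half-tol=0.240, Σhalf²=0.276130
  +D: nom +30.320 → Σnom=-28.680; wc +0.390/-0.390 → slack +1.108/-1.464; half-tol=0.390, Σhalf²=0.428230
Nominal = -28.680. Worst-case = [-28.680 - 1.464, -28.680 + 1.108] = [-30.144, -27.572]. RSS = √0.428230 = 0.654.

nominal=-28.680 wc=[-30.144,-27.572] rss=0.654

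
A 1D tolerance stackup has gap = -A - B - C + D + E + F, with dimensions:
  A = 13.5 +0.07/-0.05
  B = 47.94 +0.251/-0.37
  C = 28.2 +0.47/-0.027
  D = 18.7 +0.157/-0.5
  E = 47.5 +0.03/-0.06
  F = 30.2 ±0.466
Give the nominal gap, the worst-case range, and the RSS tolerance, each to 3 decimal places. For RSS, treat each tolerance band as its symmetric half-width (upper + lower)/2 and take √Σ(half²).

Stack each dimension's contribution:
  -A: nom -13.500 → Σnom=-13.500; wc +0.050/-0.070 → slack +0.050/-0.070; half-tol=0.060, Σhalf²=0.003600
  -B: nom -47.940 → Σnom=-61.440; wc +0.370/-0.251 → slack +0.420/-0.321; half-tol=0.310, Σhalf²=0.100010
  -C: nom -28.200 → Σnom=-89.640; wc +0.027/-0.470 → slack +0.447/-0.791; half-tol=0.248, Σhalf²=0.161763
  +D: nom +18.700 → Σnom=-70.940; wc +0.157/-0.500 → slack +0.604/-1.291; half-tol=0.329, Σhalf²=0.269675
  +E: nom +47.500 → Σnom=-23.440; wc +0.030/-0.060 → slack +0.634/-1.351; half-tol=0.045, Σhalf²=0.271700
  +F: nom +30.200 → Σnom=6.760; wc +0.466/-0.466 → slack +1.100/-1.817; half-tol=0.466, Σhalf²=0.488856
Nominal = 6.760. Worst-case = [6.760 - 1.817, 6.760 + 1.100] = [4.943, 7.860]. RSS = √0.488856 = 0.699.

nominal=6.760 wc=[4.943,7.860] rss=0.699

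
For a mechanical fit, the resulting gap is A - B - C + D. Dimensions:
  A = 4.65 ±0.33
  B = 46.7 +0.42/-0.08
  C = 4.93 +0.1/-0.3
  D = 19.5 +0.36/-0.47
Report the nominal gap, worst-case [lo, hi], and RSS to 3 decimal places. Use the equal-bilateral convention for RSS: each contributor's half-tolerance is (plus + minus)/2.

Stack each dimension's contribution:
  +A: nom +4.650 → Σnom=4.650; wc +0.330/-0.330 → slack +0.330/-0.330; half-tol=0.330, Σhalf²=0.108900
  -B: nom -46.700 → Σnom=-42.050; wc +0.080/-0.420 → slack +0.410/-0.750; half-tol=0.250, Σhalf²=0.171400
  -C: nom -4.930 → Σnom=-46.980; wc +0.300/-0.100 → slack +0.710/-0.850; half-tol=0.200, Σhalf²=0.211400
  +D: nom +19.500 → Σnom=-27.480; wc +0.360/-0.470 → slack +1.070/-1.320; half-tol=0.415, Σhalf²=0.383625
Nominal = -27.480. Worst-case = [-27.480 - 1.320, -27.480 + 1.070] = [-28.800, -26.410]. RSS = √0.383625 = 0.619.

nominal=-27.480 wc=[-28.800,-26.410] rss=0.619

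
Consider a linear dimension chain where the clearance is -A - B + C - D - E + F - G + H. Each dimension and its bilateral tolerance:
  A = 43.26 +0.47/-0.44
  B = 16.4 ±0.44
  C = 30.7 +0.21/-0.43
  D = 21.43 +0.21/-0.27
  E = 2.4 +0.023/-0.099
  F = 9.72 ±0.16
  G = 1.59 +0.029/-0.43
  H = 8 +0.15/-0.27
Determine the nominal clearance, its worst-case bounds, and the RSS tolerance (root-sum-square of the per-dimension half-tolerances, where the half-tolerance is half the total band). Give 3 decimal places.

nominal=-36.660 wc=[-38.692,-34.461] rss=0.829

Stack each dimension's contribution:
  -A: nom -43.260 → Σnom=-43.260; wc +0.440/-0.470 → slack +0.440/-0.470; half-tol=0.455, Σhalf²=0.207025
  -B: nom -16.400 → Σnom=-59.660; wc +0.440/-0.440 → slack +0.880/-0.910; half-tol=0.440, Σhalf²=0.400625
  +C: nom +30.700 → Σnom=-28.960; wc +0.210/-0.430 → slack +1.090/-1.340; half-tol=0.320, Σhalf²=0.503025
  -D: nom -21.430 → Σnom=-50.390; wc +0.270/-0.210 → slack +1.360/-1.550; half-tol=0.240, Σhalf²=0.560625
  -E: nom -2.400 → Σnom=-52.790; wc +0.099/-0.023 → slack +1.459/-1.573; half-tol=0.061, Σhalf²=0.564346
  +F: nom +9.720 → Σnom=-43.070; wc +0.160/-0.160 → slack +1.619/-1.733; half-tol=0.160, Σhalf²=0.589946
  -G: nom -1.590 → Σnom=-44.660; wc +0.430/-0.029 → slack +2.049/-1.762; half-tol=0.230, Σhalf²=0.642616
  +H: nom +8.000 → Σnom=-36.660; wc +0.150/-0.270 → slack +2.199/-2.032; half-tol=0.210, Σhalf²=0.686716
Nominal = -36.660. Worst-case = [-36.660 - 2.032, -36.660 + 2.199] = [-38.692, -34.461]. RSS = √0.686716 = 0.829.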